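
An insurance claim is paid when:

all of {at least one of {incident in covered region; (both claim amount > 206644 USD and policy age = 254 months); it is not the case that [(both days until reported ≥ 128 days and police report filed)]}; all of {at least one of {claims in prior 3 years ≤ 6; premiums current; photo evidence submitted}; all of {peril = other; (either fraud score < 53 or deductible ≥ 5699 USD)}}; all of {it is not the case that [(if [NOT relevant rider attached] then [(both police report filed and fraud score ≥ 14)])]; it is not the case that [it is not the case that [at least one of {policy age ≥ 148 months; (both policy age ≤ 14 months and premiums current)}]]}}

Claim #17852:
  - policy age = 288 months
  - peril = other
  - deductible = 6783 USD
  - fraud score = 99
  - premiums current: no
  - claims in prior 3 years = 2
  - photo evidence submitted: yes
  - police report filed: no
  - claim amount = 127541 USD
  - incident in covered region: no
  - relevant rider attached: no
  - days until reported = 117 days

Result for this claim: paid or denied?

Paid

Atomic conditions:
  incident in covered region: no → false
  claim amount > 206644 USD: 127541 > 206644 is false
  policy age = 254 months: 288 == 254 is false
  days until reported ≥ 128 days: 117 ≥ 128 is false
  police report filed: no → false
  claims in prior 3 years ≤ 6: 2 ≤ 6 is true
  premiums current: no → false
  photo evidence submitted: yes → true
  peril = other: other == other is true
  fraud score < 53: 99 < 53 is false
  deductible ≥ 5699 USD: 6783 ≥ 5699 is true
  NOT relevant rider attached: no → true
  fraud score ≥ 14: 99 ≥ 14 is true
  policy age ≥ 148 months: 288 ≥ 148 is true
  policy age ≤ 14 months: 288 ≤ 14 is false
Combine:
[1.2] false AND false = false
[1.3.1] false AND false = false
[1.3] NOT false = true
[1] false OR false OR true = true
[2.1] true OR false OR true = true
[2.2.2] false OR true = true
[2.2] true AND true = true
[2] true AND true = true
[3.1.1.2] false AND true = false
[3.1.1] true → false = false
[3.1] NOT false = true
[3.2.1.1.2] false AND false = false
[3.2.1.1] true OR false = true
[3.2.1] NOT true = false
[3.2] NOT false = true
[3] true AND true = true
[root] true AND true AND true = true
Overall: true → paid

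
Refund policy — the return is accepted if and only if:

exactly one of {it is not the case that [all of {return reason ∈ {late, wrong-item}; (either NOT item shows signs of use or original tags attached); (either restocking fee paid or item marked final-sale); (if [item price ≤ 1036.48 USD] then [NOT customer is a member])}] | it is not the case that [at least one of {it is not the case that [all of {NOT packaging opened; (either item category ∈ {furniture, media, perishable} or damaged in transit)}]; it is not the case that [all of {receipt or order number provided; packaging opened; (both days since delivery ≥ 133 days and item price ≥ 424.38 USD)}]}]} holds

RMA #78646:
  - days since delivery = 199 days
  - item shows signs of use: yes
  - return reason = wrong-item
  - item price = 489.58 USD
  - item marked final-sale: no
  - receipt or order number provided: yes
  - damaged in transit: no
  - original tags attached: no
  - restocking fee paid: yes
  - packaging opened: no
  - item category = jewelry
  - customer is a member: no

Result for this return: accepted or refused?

Accepted

Atomic conditions:
  return reason ∈ {late, wrong-item}: wrong-item is in the set → true
  NOT item shows signs of use: yes → false
  original tags attached: no → false
  restocking fee paid: yes → true
  item marked final-sale: no → false
  item price ≤ 1036.48 USD: 489.58 ≤ 1036.48 is true
  NOT customer is a member: no → true
  NOT packaging opened: no → true
  item category ∈ {furniture, media, perishable}: jewelry is not in the set → false
  damaged in transit: no → false
  receipt or order number provided: yes → true
  packaging opened: no → false
  days since delivery ≥ 133 days: 199 ≥ 133 is true
  item price ≥ 424.38 USD: 489.58 ≥ 424.38 is true
Combine:
[1.1.2] false OR false = false
[1.1.3] true OR false = true
[1.1.4] true → true = true
[1.1] true AND false AND true AND true = false
[1] NOT false = true
[2.1.1.1.2] false OR false = false
[2.1.1.1] true AND false = false
[2.1.1] NOT false = true
[2.1.2.1.3] true AND true = true
[2.1.2.1] true AND false AND true = false
[2.1.2] NOT false = true
[2.1] true OR true = true
[2] NOT true = false
[root] exactly-one(true, false) = true
Overall: true → accepted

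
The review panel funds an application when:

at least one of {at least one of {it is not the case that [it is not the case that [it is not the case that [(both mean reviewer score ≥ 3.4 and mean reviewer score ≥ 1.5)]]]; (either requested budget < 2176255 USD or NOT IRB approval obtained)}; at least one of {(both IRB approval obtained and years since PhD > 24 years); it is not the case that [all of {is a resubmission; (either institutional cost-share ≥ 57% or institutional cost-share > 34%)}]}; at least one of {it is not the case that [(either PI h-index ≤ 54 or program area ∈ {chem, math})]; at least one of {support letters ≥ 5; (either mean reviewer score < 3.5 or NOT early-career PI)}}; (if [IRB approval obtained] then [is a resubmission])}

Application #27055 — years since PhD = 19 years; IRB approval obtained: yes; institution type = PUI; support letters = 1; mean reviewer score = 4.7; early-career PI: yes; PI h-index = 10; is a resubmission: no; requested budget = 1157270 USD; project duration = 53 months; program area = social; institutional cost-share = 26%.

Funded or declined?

Funded

Atomic conditions:
  mean reviewer score ≥ 3.4: 4.7 ≥ 3.4 is true
  mean reviewer score ≥ 1.5: 4.7 ≥ 1.5 is true
  requested budget < 2176255 USD: 1157270 < 2176255 is true
  NOT IRB approval obtained: yes → false
  IRB approval obtained: yes → true
  years since PhD > 24 years: 19 > 24 is false
  is a resubmission: no → false
  institutional cost-share ≥ 57%: 26 ≥ 57 is false
  institutional cost-share > 34%: 26 > 34 is false
  PI h-index ≤ 54: 10 ≤ 54 is true
  program area ∈ {chem, math}: social is not in the set → false
  support letters ≥ 5: 1 ≥ 5 is false
  mean reviewer score < 3.5: 4.7 < 3.5 is false
  NOT early-career PI: yes → false
Combine:
[1.1.1.1.1] true AND true = true
[1.1.1.1] NOT true = false
[1.1.1] NOT false = true
[1.1] NOT true = false
[1.2] true OR false = true
[1] false OR true = true
[2.1] true AND false = false
[2.2.1.2] false OR false = false
[2.2.1] false AND false = false
[2.2] NOT false = true
[2] false OR true = true
[3.1.1] true OR false = true
[3.1] NOT true = false
[3.2.2] false OR false = false
[3.2] false OR false = false
[3] false OR false = false
[4] true → false = false
[root] true OR true OR false OR false = true
Overall: true → funded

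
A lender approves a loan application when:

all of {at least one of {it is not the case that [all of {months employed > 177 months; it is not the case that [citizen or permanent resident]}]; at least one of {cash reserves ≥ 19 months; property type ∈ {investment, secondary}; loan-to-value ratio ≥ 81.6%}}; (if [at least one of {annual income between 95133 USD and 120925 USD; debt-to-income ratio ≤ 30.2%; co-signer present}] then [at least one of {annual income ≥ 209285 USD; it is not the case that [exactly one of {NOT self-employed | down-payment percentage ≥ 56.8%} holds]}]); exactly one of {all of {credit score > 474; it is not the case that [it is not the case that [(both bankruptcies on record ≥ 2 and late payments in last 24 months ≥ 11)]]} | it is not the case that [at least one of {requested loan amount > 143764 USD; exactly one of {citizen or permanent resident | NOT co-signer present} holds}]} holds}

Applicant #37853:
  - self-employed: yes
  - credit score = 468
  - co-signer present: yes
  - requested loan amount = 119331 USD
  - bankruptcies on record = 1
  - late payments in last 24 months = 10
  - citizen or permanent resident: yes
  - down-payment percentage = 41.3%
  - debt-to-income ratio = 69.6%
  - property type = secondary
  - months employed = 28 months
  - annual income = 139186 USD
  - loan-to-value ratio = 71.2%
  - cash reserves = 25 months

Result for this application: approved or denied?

Denied

Atomic conditions:
  months employed > 177 months: 28 > 177 is false
  citizen or permanent resident: yes → true
  cash reserves ≥ 19 months: 25 ≥ 19 is true
  property type ∈ {investment, secondary}: secondary is in the set → true
  loan-to-value ratio ≥ 81.6%: 71.2 ≥ 81.6 is false
  annual income between 95133 USD and 120925 USD: 139186 in [95133, 120925] is false
  debt-to-income ratio ≤ 30.2%: 69.6 ≤ 30.2 is false
  co-signer present: yes → true
  annual income ≥ 209285 USD: 139186 ≥ 209285 is false
  NOT self-employed: yes → false
  down-payment percentage ≥ 56.8%: 41.3 ≥ 56.8 is false
  credit score > 474: 468 > 474 is false
  bankruptcies on record ≥ 2: 1 ≥ 2 is false
  late payments in last 24 months ≥ 11: 10 ≥ 11 is false
  requested loan amount > 143764 USD: 119331 > 143764 is false
  NOT co-signer present: yes → false
Combine:
[1.1.1.2] NOT true = false
[1.1.1] false AND false = false
[1.1] NOT false = true
[1.2] true OR true OR false = true
[1] true OR true = true
[2.1] false OR false OR true = true
[2.2.2.1] exactly-one(false, false) = false
[2.2.2] NOT false = true
[2.2] false OR true = true
[2] true → true = true
[3.1.2.1.1] false AND false = false
[3.1.2.1] NOT false = true
[3.1.2] NOT true = false
[3.1] false AND false = false
[3.2.1.2] exactly-one(true, false) = true
[3.2.1] false OR true = true
[3.2] NOT true = false
[3] exactly-one(false, false) = false
[root] true AND true AND false = false
Overall: false → denied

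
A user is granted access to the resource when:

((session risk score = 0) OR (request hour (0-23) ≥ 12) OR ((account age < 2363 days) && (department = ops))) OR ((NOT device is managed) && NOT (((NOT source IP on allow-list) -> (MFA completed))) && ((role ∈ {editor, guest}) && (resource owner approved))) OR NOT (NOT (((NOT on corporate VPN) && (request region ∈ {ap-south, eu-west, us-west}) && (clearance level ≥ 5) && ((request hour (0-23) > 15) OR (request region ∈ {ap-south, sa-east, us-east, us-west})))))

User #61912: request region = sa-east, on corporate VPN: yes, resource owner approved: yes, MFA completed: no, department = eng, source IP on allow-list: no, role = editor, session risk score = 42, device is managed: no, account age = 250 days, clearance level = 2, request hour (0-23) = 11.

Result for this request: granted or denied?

Granted

Atomic conditions:
  session risk score = 0: 42 == 0 is false
  request hour (0-23) ≥ 12: 11 ≥ 12 is false
  account age < 2363 days: 250 < 2363 is true
  department = ops: eng == ops is false
  NOT device is managed: no → true
  NOT source IP on allow-list: no → true
  MFA completed: no → false
  role ∈ {editor, guest}: editor is in the set → true
  resource owner approved: yes → true
  NOT on corporate VPN: yes → false
  request region ∈ {ap-south, eu-west, us-west}: sa-east is not in the set → false
  clearance level ≥ 5: 2 ≥ 5 is false
  request hour (0-23) > 15: 11 > 15 is false
  request region ∈ {ap-south, sa-east, us-east, us-west}: sa-east is in the set → true
Combine:
[1.3] true AND false = false
[1] false OR false OR false = false
[2.2.1] true → false = false
[2.2] NOT false = true
[2.3] true AND true = true
[2] true AND true AND true = true
[3.1.1.4] false OR true = true
[3.1.1] false AND false AND false AND true = false
[3.1] NOT false = true
[3] NOT true = false
[root] false OR true OR false = true
Overall: true → granted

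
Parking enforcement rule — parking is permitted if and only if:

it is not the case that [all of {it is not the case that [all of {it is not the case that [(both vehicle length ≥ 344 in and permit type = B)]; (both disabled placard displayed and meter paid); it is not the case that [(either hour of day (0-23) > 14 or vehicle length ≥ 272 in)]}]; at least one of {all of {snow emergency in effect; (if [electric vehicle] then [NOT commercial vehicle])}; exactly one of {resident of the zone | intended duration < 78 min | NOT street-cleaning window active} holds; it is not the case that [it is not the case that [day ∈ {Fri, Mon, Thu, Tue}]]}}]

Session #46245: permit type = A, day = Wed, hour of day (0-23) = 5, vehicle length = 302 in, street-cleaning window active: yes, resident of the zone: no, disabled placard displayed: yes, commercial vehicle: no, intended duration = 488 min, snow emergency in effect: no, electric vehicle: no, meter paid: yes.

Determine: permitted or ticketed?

Permitted

Atomic conditions:
  vehicle length ≥ 344 in: 302 ≥ 344 is false
  permit type = B: A == B is false
  disabled placard displayed: yes → true
  meter paid: yes → true
  hour of day (0-23) > 14: 5 > 14 is false
  vehicle length ≥ 272 in: 302 ≥ 272 is true
  snow emergency in effect: no → false
  electric vehicle: no → false
  NOT commercial vehicle: no → true
  resident of the zone: no → false
  intended duration < 78 min: 488 < 78 is false
  NOT street-cleaning window active: yes → false
  day ∈ {Fri, Mon, Thu, Tue}: Wed is not in the set → false
Combine:
[1.1.1.1.1] false AND false = false
[1.1.1.1] NOT false = true
[1.1.1.2] true AND true = true
[1.1.1.3.1] false OR true = true
[1.1.1.3] NOT true = false
[1.1.1] true AND true AND false = false
[1.1] NOT false = true
[1.2.1.2] false → true (antecedent false ⇒ implication holds) = true
[1.2.1] false AND true = false
[1.2.2] exactly-one(false, false, false) = false
[1.2.3.1] NOT false = true
[1.2.3] NOT true = false
[1.2] false OR false OR false = false
[1] true AND false = false
[root] NOT false = true
Overall: true → permitted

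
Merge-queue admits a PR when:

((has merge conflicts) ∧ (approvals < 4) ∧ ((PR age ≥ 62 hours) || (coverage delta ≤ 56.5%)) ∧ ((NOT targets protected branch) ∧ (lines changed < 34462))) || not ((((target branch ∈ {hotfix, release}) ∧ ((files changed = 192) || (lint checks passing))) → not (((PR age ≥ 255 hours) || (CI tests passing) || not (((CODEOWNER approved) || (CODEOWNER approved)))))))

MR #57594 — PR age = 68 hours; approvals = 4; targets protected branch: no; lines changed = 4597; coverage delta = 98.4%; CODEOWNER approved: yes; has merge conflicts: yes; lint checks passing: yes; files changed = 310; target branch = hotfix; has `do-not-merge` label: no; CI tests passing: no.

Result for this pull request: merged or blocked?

Blocked

Atomic conditions:
  has merge conflicts: yes → true
  approvals < 4: 4 < 4 is false
  PR age ≥ 62 hours: 68 ≥ 62 is true
  coverage delta ≤ 56.5%: 98.4 ≤ 56.5 is false
  NOT targets protected branch: no → true
  lines changed < 34462: 4597 < 34462 is true
  target branch ∈ {hotfix, release}: hotfix is in the set → true
  files changed = 192: 310 == 192 is false
  lint checks passing: yes → true
  PR age ≥ 255 hours: 68 ≥ 255 is false
  CI tests passing: no → false
  CODEOWNER approved: yes → true
Combine:
[1.3] true OR false = true
[1.4] true AND true = true
[1] true AND false AND true AND true = false
[2.1.1.2] false OR true = true
[2.1.1] true AND true = true
[2.1.2.1.3.1] true OR true = true
[2.1.2.1.3] NOT true = false
[2.1.2.1] false OR false OR false = false
[2.1.2] NOT false = true
[2.1] true → true = true
[2] NOT true = false
[root] false OR false = false
Overall: false → blocked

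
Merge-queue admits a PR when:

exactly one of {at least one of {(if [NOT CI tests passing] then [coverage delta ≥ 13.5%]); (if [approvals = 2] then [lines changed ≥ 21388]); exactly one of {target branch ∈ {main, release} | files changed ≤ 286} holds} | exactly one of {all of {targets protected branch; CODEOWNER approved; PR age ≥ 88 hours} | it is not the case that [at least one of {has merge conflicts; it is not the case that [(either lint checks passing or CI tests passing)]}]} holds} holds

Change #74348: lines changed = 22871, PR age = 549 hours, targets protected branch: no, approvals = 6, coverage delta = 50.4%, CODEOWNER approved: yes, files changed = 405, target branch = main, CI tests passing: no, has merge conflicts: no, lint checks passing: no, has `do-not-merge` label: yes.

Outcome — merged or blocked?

Atomic conditions:
  NOT CI tests passing: no → true
  coverage delta ≥ 13.5%: 50.4 ≥ 13.5 is true
  approvals = 2: 6 == 2 is false
  lines changed ≥ 21388: 22871 ≥ 21388 is true
  target branch ∈ {main, release}: main is in the set → true
  files changed ≤ 286: 405 ≤ 286 is false
  targets protected branch: no → false
  CODEOWNER approved: yes → true
  PR age ≥ 88 hours: 549 ≥ 88 is true
  has merge conflicts: no → false
  lint checks passing: no → false
  CI tests passing: no → false
Combine:
[1.1] true → true = true
[1.2] false → true (antecedent false ⇒ implication holds) = true
[1.3] exactly-one(true, false) = true
[1] true OR true OR true = true
[2.1] false AND true AND true = false
[2.2.1.2.1] false OR false = false
[2.2.1.2] NOT false = true
[2.2.1] false OR true = true
[2.2] NOT true = false
[2] exactly-one(false, false) = false
[root] exactly-one(true, false) = true
Overall: true → merged

Merged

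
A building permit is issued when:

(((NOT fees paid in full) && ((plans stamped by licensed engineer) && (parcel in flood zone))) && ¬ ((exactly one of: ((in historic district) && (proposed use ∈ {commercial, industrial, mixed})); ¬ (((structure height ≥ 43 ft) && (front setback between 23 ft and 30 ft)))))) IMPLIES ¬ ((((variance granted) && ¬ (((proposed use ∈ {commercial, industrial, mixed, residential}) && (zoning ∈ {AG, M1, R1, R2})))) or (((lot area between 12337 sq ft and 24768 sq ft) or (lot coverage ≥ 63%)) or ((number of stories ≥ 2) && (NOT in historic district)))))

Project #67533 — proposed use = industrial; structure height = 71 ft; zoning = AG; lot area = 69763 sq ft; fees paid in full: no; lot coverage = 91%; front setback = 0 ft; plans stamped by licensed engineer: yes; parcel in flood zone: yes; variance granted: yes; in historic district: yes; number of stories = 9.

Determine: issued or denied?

Atomic conditions:
  NOT fees paid in full: no → true
  plans stamped by licensed engineer: yes → true
  parcel in flood zone: yes → true
  in historic district: yes → true
  proposed use ∈ {commercial, industrial, mixed}: industrial is in the set → true
  structure height ≥ 43 ft: 71 ≥ 43 is true
  front setback between 23 ft and 30 ft: 0 in [23, 30] is false
  variance granted: yes → true
  proposed use ∈ {commercial, industrial, mixed, residential}: industrial is in the set → true
  zoning ∈ {AG, M1, R1, R2}: AG is in the set → true
  lot area between 12337 sq ft and 24768 sq ft: 69763 in [12337, 24768] is false
  lot coverage ≥ 63%: 91 ≥ 63 is true
  number of stories ≥ 2: 9 ≥ 2 is true
  NOT in historic district: yes → false
Combine:
[1.1.2] true AND true = true
[1.1] true AND true = true
[1.2.1.1] true AND true = true
[1.2.1.2.1] true AND false = false
[1.2.1.2] NOT false = true
[1.2.1] exactly-one(true, true) = false
[1.2] NOT false = true
[1] true AND true = true
[2.1.1.2.1] true AND true = true
[2.1.1.2] NOT true = false
[2.1.1] true AND false = false
[2.1.2.1] false OR true = true
[2.1.2.2] true AND false = false
[2.1.2] true OR false = true
[2.1] false OR true = true
[2] NOT true = false
[root] true → false = false
Overall: false → denied

Denied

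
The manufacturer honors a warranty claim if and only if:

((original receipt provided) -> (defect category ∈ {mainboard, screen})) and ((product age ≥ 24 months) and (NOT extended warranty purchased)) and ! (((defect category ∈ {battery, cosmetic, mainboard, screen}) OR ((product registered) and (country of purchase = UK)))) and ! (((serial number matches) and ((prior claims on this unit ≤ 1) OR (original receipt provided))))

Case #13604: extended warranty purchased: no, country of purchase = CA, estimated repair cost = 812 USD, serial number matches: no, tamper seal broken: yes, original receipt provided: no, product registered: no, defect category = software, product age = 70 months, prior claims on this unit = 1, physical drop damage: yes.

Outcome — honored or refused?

Atomic conditions:
  original receipt provided: no → false
  defect category ∈ {mainboard, screen}: software is not in the set → false
  product age ≥ 24 months: 70 ≥ 24 is true
  NOT extended warranty purchased: no → true
  defect category ∈ {battery, cosmetic, mainboard, screen}: software is not in the set → false
  product registered: no → false
  country of purchase = UK: CA == UK is false
  serial number matches: no → false
  prior claims on this unit ≤ 1: 1 ≤ 1 is true
Combine:
[1] false → false (antecedent false ⇒ implication holds) = true
[2] true AND true = true
[3.1.2] false AND false = false
[3.1] false OR false = false
[3] NOT false = true
[4.1.2] true OR false = true
[4.1] false AND true = false
[4] NOT false = true
[root] true AND true AND true AND true = true
Overall: true → honored

Honored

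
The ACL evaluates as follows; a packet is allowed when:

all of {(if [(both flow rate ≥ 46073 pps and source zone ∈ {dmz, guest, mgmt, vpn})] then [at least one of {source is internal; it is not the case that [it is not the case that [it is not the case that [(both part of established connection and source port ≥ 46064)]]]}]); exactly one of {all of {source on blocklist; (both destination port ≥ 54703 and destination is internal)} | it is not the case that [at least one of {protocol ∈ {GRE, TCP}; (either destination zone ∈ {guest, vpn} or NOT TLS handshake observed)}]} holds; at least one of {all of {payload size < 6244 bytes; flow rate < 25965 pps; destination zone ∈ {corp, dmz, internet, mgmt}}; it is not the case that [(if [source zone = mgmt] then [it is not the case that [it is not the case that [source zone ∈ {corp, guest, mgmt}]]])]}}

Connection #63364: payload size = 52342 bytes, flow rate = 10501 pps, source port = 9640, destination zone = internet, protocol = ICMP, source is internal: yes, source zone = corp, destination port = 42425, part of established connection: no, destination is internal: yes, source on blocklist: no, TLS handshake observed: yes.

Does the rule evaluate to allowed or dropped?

Dropped

Atomic conditions:
  flow rate ≥ 46073 pps: 10501 ≥ 46073 is false
  source zone ∈ {dmz, guest, mgmt, vpn}: corp is not in the set → false
  source is internal: yes → true
  part of established connection: no → false
  source port ≥ 46064: 9640 ≥ 46064 is false
  source on blocklist: no → false
  destination port ≥ 54703: 42425 ≥ 54703 is false
  destination is internal: yes → true
  protocol ∈ {GRE, TCP}: ICMP is not in the set → false
  destination zone ∈ {guest, vpn}: internet is not in the set → false
  NOT TLS handshake observed: yes → false
  payload size < 6244 bytes: 52342 < 6244 is false
  flow rate < 25965 pps: 10501 < 25965 is true
  destination zone ∈ {corp, dmz, internet, mgmt}: internet is in the set → true
  source zone = mgmt: corp == mgmt is false
  source zone ∈ {corp, guest, mgmt}: corp is in the set → true
Combine:
[1.1] false AND false = false
[1.2.2.1.1.1] false AND false = false
[1.2.2.1.1] NOT false = true
[1.2.2.1] NOT true = false
[1.2.2] NOT false = true
[1.2] true OR true = true
[1] false → true (antecedent false ⇒ implication holds) = true
[2.1.2] false AND true = false
[2.1] false AND false = false
[2.2.1.2] false OR false = false
[2.2.1] false OR false = false
[2.2] NOT false = true
[2] exactly-one(false, true) = true
[3.1] false AND true AND true = false
[3.2.1.2.1] NOT true = false
[3.2.1.2] NOT false = true
[3.2.1] false → true (antecedent false ⇒ implication holds) = true
[3.2] NOT true = false
[3] false OR false = false
[root] true AND true AND false = false
Overall: false → dropped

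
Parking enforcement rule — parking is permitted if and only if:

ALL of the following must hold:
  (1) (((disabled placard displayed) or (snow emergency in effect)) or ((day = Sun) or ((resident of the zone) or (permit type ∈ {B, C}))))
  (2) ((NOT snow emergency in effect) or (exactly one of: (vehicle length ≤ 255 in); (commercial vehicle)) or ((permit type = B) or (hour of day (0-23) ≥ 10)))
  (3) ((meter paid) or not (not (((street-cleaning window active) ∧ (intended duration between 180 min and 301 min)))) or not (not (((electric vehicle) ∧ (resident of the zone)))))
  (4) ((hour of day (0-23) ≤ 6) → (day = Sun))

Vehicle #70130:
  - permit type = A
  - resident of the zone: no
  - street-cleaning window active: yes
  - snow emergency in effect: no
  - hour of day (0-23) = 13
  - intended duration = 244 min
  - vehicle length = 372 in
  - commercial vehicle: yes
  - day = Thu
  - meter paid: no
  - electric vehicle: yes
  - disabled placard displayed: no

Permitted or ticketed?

Ticketed

Atomic conditions:
  disabled placard displayed: no → false
  snow emergency in effect: no → false
  day = Sun: Thu == Sun is false
  resident of the zone: no → false
  permit type ∈ {B, C}: A is not in the set → false
  NOT snow emergency in effect: no → true
  vehicle length ≤ 255 in: 372 ≤ 255 is false
  commercial vehicle: yes → true
  permit type = B: A == B is false
  hour of day (0-23) ≥ 10: 13 ≥ 10 is true
  meter paid: no → false
  street-cleaning window active: yes → true
  intended duration between 180 min and 301 min: 244 in [180, 301] is true
  electric vehicle: yes → true
  hour of day (0-23) ≤ 6: 13 ≤ 6 is false
Combine:
[1.1] false OR false = false
[1.2.2] false OR false = false
[1.2] false OR false = false
[1] false OR false = false
[2.2] exactly-one(false, true) = true
[2.3] false OR true = true
[2] true OR true OR true = true
[3.2.1.1] true AND true = true
[3.2.1] NOT true = false
[3.2] NOT false = true
[3.3.1.1] true AND false = false
[3.3.1] NOT false = true
[3.3] NOT true = false
[3] false OR true OR false = true
[4] false → false (antecedent false ⇒ implication holds) = true
[root] false AND true AND true AND true = false
Overall: false → ticketed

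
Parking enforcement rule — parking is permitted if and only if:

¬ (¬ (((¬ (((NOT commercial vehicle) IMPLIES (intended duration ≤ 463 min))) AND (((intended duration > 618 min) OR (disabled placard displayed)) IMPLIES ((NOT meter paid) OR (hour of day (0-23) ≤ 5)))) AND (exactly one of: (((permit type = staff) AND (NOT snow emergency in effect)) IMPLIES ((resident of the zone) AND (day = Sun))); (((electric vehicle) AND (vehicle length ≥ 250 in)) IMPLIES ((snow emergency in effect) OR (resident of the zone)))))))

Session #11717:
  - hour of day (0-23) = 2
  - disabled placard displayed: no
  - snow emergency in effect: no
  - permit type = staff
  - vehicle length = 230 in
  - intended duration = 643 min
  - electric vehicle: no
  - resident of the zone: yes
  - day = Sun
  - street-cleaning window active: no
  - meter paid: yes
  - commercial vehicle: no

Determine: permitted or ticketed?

Atomic conditions:
  NOT commercial vehicle: no → true
  intended duration ≤ 463 min: 643 ≤ 463 is false
  intended duration > 618 min: 643 > 618 is true
  disabled placard displayed: no → false
  NOT meter paid: yes → false
  hour of day (0-23) ≤ 5: 2 ≤ 5 is true
  permit type = staff: staff == staff is true
  NOT snow emergency in effect: no → true
  resident of the zone: yes → true
  day = Sun: Sun == Sun is true
  electric vehicle: no → false
  vehicle length ≥ 250 in: 230 ≥ 250 is false
  snow emergency in effect: no → false
Combine:
[1.1.1.1.1] true → false = false
[1.1.1.1] NOT false = true
[1.1.1.2.1] true OR false = true
[1.1.1.2.2] false OR true = true
[1.1.1.2] true → true = true
[1.1.1] true AND true = true
[1.1.2.1.1] true AND true = true
[1.1.2.1.2] true AND true = true
[1.1.2.1] true → true = true
[1.1.2.2.1] false AND false = false
[1.1.2.2.2] false OR true = true
[1.1.2.2] false → true (antecedent false ⇒ implication holds) = true
[1.1.2] exactly-one(true, true) = false
[1.1] true AND false = false
[1] NOT false = true
[root] NOT true = false
Overall: false → ticketed

Ticketed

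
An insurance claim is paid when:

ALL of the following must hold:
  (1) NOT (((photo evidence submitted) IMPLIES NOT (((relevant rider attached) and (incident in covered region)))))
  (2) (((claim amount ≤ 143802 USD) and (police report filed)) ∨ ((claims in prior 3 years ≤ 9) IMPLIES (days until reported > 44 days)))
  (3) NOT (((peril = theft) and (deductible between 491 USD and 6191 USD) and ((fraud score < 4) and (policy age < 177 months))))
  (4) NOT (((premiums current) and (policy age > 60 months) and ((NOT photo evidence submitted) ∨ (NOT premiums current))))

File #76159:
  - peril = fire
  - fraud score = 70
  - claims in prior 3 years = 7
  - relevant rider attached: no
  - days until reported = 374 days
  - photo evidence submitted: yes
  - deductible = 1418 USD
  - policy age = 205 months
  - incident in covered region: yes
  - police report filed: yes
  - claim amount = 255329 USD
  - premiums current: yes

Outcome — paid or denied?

Atomic conditions:
  photo evidence submitted: yes → true
  relevant rider attached: no → false
  incident in covered region: yes → true
  claim amount ≤ 143802 USD: 255329 ≤ 143802 is false
  police report filed: yes → true
  claims in prior 3 years ≤ 9: 7 ≤ 9 is true
  days until reported > 44 days: 374 > 44 is true
  peril = theft: fire == theft is false
  deductible between 491 USD and 6191 USD: 1418 in [491, 6191] is true
  fraud score < 4: 70 < 4 is false
  policy age < 177 months: 205 < 177 is false
  premiums current: yes → true
  policy age > 60 months: 205 > 60 is true
  NOT photo evidence submitted: yes → false
  NOT premiums current: yes → false
Combine:
[1.1.2.1] false AND true = false
[1.1.2] NOT false = true
[1.1] true → true = true
[1] NOT true = false
[2.1] false AND true = false
[2.2] true → true = true
[2] false OR true = true
[3.1.3] false AND false = false
[3.1] false AND true AND false = false
[3] NOT false = true
[4.1.3] false OR false = false
[4.1] true AND true AND false = false
[4] NOT false = true
[root] false AND true AND true AND true = false
Overall: false → denied

Denied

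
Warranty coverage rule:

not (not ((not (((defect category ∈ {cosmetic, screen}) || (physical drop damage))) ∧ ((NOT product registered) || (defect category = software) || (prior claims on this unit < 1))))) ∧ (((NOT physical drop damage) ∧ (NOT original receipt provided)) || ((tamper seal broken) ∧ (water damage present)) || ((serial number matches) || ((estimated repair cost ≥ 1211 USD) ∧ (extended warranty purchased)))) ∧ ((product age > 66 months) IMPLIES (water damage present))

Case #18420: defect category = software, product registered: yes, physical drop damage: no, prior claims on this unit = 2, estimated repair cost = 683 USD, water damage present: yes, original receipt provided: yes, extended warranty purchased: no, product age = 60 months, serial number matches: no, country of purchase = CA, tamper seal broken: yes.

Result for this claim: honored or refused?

Honored

Atomic conditions:
  defect category ∈ {cosmetic, screen}: software is not in the set → false
  physical drop damage: no → false
  NOT product registered: yes → false
  defect category = software: software == software is true
  prior claims on this unit < 1: 2 < 1 is false
  NOT physical drop damage: no → true
  NOT original receipt provided: yes → false
  tamper seal broken: yes → true
  water damage present: yes → true
  serial number matches: no → false
  estimated repair cost ≥ 1211 USD: 683 ≥ 1211 is false
  extended warranty purchased: no → false
  product age > 66 months: 60 > 66 is false
Combine:
[1.1.1.1.1] false OR false = false
[1.1.1.1] NOT false = true
[1.1.1.2] false OR true OR false = true
[1.1.1] true AND true = true
[1.1] NOT true = false
[1] NOT false = true
[2.1] true AND false = false
[2.2] true AND true = true
[2.3.2] false AND false = false
[2.3] false OR false = false
[2] false OR true OR false = true
[3] false → true (antecedent false ⇒ implication holds) = true
[root] true AND true AND true = true
Overall: true → honored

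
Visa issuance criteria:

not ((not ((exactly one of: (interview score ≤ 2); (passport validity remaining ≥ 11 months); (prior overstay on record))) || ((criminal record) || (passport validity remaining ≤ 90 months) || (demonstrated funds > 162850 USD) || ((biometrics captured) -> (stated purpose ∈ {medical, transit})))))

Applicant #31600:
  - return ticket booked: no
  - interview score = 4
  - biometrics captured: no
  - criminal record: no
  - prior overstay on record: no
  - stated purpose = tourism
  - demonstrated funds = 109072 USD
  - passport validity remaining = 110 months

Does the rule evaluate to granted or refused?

Atomic conditions:
  interview score ≤ 2: 4 ≤ 2 is false
  passport validity remaining ≥ 11 months: 110 ≥ 11 is true
  prior overstay on record: no → false
  criminal record: no → false
  passport validity remaining ≤ 90 months: 110 ≤ 90 is false
  demonstrated funds > 162850 USD: 109072 > 162850 is false
  biometrics captured: no → false
  stated purpose ∈ {medical, transit}: tourism is not in the set → false
Combine:
[1.1.1] exactly-one(false, true, false) = true
[1.1] NOT true = false
[1.2.4] false → false (antecedent false ⇒ implication holds) = true
[1.2] false OR false OR false OR true = true
[1] false OR true = true
[root] NOT true = false
Overall: false → refused

Refused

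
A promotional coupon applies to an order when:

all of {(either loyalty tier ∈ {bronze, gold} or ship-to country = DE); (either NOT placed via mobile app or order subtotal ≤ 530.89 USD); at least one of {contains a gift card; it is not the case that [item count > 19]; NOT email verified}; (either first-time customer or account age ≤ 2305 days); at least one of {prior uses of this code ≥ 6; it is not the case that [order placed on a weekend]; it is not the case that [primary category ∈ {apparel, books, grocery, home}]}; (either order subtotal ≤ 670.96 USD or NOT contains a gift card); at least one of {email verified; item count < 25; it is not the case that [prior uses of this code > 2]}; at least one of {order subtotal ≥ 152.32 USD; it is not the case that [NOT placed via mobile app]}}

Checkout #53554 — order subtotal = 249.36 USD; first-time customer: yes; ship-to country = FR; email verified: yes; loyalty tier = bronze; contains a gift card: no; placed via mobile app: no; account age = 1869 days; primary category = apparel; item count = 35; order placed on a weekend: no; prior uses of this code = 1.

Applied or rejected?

Rejected

Atomic conditions:
  loyalty tier ∈ {bronze, gold}: bronze is in the set → true
  ship-to country = DE: FR == DE is false
  NOT placed via mobile app: no → true
  order subtotal ≤ 530.89 USD: 249.36 ≤ 530.89 is true
  contains a gift card: no → false
  item count > 19: 35 > 19 is true
  NOT email verified: yes → false
  first-time customer: yes → true
  account age ≤ 2305 days: 1869 ≤ 2305 is true
  prior uses of this code ≥ 6: 1 ≥ 6 is false
  order placed on a weekend: no → false
  primary category ∈ {apparel, books, grocery, home}: apparel is in the set → true
  order subtotal ≤ 670.96 USD: 249.36 ≤ 670.96 is true
  NOT contains a gift card: no → true
  email verified: yes → true
  item count < 25: 35 < 25 is false
  prior uses of this code > 2: 1 > 2 is false
  order subtotal ≥ 152.32 USD: 249.36 ≥ 152.32 is true
Combine:
[1] true OR false = true
[2] true OR true = true
[3.2] NOT true = false
[3] false OR false OR false = false
[4] true OR true = true
[5.2] NOT false = true
[5.3] NOT true = false
[5] false OR true OR false = true
[6] true OR true = true
[7.3] NOT false = true
[7] true OR false OR true = true
[8.2] NOT true = false
[8] true OR false = true
[root] true AND true AND false AND true AND true AND true AND true AND true = false
Overall: false → rejected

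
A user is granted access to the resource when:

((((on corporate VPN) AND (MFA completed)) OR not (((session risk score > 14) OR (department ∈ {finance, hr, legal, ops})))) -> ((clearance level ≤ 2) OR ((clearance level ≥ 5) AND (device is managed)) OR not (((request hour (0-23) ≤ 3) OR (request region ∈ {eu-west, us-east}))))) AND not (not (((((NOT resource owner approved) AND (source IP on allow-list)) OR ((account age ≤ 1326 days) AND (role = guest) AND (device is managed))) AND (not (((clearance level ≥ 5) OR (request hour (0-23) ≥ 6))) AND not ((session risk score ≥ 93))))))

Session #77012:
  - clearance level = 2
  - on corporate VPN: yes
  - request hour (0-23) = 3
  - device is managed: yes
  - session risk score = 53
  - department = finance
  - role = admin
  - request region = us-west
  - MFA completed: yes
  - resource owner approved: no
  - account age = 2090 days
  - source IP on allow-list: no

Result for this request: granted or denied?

Atomic conditions:
  on corporate VPN: yes → true
  MFA completed: yes → true
  session risk score > 14: 53 > 14 is true
  department ∈ {finance, hr, legal, ops}: finance is in the set → true
  clearance level ≤ 2: 2 ≤ 2 is true
  clearance level ≥ 5: 2 ≥ 5 is false
  device is managed: yes → true
  request hour (0-23) ≤ 3: 3 ≤ 3 is true
  request region ∈ {eu-west, us-east}: us-west is not in the set → false
  NOT resource owner approved: no → true
  source IP on allow-list: no → false
  account age ≤ 1326 days: 2090 ≤ 1326 is false
  role = guest: admin == guest is false
  request hour (0-23) ≥ 6: 3 ≥ 6 is false
  session risk score ≥ 93: 53 ≥ 93 is false
Combine:
[1.1.1] true AND true = true
[1.1.2.1] true OR true = true
[1.1.2] NOT true = false
[1.1] true OR false = true
[1.2.2] false AND true = false
[1.2.3.1] true OR false = true
[1.2.3] NOT true = false
[1.2] true OR false OR false = true
[1] true → true = true
[2.1.1.1.1] true AND false = false
[2.1.1.1.2] false AND false AND true = false
[2.1.1.1] false OR false = false
[2.1.1.2.1.1] false OR false = false
[2.1.1.2.1] NOT false = true
[2.1.1.2.2] NOT false = true
[2.1.1.2] true AND true = true
[2.1.1] false AND true = false
[2.1] NOT false = true
[2] NOT true = false
[root] true AND false = false
Overall: false → denied

Denied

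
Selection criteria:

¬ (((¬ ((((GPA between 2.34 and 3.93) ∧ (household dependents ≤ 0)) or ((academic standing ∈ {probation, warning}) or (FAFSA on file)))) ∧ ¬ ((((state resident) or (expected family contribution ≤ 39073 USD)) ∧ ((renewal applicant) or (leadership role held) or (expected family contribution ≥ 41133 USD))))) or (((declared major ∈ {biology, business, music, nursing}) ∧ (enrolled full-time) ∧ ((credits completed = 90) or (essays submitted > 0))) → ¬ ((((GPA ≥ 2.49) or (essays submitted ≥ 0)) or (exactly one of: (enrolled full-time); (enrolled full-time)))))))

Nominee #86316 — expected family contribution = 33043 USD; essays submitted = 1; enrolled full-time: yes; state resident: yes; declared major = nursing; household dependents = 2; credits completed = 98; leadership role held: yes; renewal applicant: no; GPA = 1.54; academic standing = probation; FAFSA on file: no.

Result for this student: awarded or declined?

Atomic conditions:
  GPA between 2.34 and 3.93: 1.54 in [2.34, 3.93] is false
  household dependents ≤ 0: 2 ≤ 0 is false
  academic standing ∈ {probation, warning}: probation is in the set → true
  FAFSA on file: no → false
  state resident: yes → true
  expected family contribution ≤ 39073 USD: 33043 ≤ 39073 is true
  renewal applicant: no → false
  leadership role held: yes → true
  expected family contribution ≥ 41133 USD: 33043 ≥ 41133 is false
  declared major ∈ {biology, business, music, nursing}: nursing is in the set → true
  enrolled full-time: yes → true
  credits completed = 90: 98 == 90 is false
  essays submitted > 0: 1 > 0 is true
  GPA ≥ 2.49: 1.54 ≥ 2.49 is false
  essays submitted ≥ 0: 1 ≥ 0 is true
Combine:
[1.1.1.1.1] false AND false = false
[1.1.1.1.2] true OR false = true
[1.1.1.1] false OR true = true
[1.1.1] NOT true = false
[1.1.2.1.1] true OR true = true
[1.1.2.1.2] false OR true OR false = true
[1.1.2.1] true AND true = true
[1.1.2] NOT true = false
[1.1] false AND false = false
[1.2.1.3] false OR true = true
[1.2.1] true AND true AND true = true
[1.2.2.1.1] false OR true = true
[1.2.2.1.2] exactly-one(true, true) = false
[1.2.2.1] true OR false = true
[1.2.2] NOT true = false
[1.2] true → false = false
[1] false OR false = false
[root] NOT false = true
Overall: true → awarded

Awarded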